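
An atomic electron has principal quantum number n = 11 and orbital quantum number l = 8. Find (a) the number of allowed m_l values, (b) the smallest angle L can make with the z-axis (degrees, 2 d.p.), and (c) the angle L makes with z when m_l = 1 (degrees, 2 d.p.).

17 values; θ_min ≈ 19.47°; θ(m_l=1) ≈ 83.23°

There are 2l+1 = 17 values of m_l.
cos θ_min = 8/√72, so θ_min ≈ 19.47°.
For m_l = 1: cos θ = 1/√72, θ ≈ 83.23°.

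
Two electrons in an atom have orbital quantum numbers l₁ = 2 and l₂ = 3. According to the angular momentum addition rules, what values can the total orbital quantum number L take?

L = 1, 2, 3, 4, 5

L runs from |2 − 3| = 1 to 2 + 3 = 5.
L ∈ {1, 2, 3, 4, 5}.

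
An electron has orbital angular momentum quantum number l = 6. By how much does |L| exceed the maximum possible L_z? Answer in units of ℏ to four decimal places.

|L| = √42 ℏ ≈ 6.4807ℏ, while L_z,max = lℏ = 6ℏ.
The difference is (√42 − 6)ℏ ≈ 0.4807ℏ.

|L| − L_z,max ≈ 0.4807ℏ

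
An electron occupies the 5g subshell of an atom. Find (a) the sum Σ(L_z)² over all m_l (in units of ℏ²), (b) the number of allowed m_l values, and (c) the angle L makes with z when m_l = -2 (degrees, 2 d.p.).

The 5g subshell has l = 4.
Σ m_l² = 60, so Σ(L_z)² = 60 ℏ².
There are 2l+1 = 9 values of m_l.
For m_l = -2: cos θ = -2/√20, θ ≈ 116.57°.

Σ(L_z)² = 60 ℏ²; 9 values; θ(m_l=-2) ≈ 116.57°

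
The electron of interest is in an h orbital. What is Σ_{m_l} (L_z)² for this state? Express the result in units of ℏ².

The letter h corresponds to l = 5.
The allowed m_l values are -5, -4, -3, -2, -1, 0, 1, 2, 3, 4, 5.
Σ m_l² = l(l+1)(2l+1)/3 = 5·6·11/3 = 110.

Σ(L_z)² = 110 ℏ²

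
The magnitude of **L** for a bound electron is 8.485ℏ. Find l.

l = 8

Since |L|² = l(l+1)ℏ², l(l+1) = 72.
Solving: l = 8.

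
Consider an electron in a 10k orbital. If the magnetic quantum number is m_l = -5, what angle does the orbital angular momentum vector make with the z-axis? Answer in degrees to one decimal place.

θ ≈ 131.9°

10k means n = 10, l = 7.
|L|² = l(l+1)ℏ² = 56ℏ², so |L| = 2√14 ℏ.
L_z = m_l ℏ = −5ℏ.
cos θ = L_z/|L| = -5/√56, so θ ≈ 131.9°.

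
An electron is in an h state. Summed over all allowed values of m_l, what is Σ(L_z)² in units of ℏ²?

For an h orbital, l = 5.
The allowed m_l values are -5, -4, -3, -2, -1, 0, 1, 2, 3, 4, 5.
Σ m_l² = 2·(1 + 4 + 9 + 16 + 25) = 110.

Σ(L_z)² = 110 ℏ²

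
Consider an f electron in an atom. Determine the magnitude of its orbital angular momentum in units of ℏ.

An f state has l = 3.
|L| = ℏ√(l(l+1)) = ℏ√(3·4) = 2√3 ℏ

|L| = 2√3 ℏ ≈ 3.464ℏ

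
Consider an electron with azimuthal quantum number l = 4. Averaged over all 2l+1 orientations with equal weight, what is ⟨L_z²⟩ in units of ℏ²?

The allowed m_l values are -4, -3, -2, -1, 0, 1, 2, 3, 4.
⟨L_z²⟩ = ℏ²·l(l+1)/3 = 6.667ℏ².

⟨L_z²⟩ = 6.667 ℏ²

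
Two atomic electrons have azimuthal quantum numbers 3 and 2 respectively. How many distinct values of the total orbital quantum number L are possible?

5

L runs from |3 − 2| = 1 to 3 + 2 = 5.
Allowed values: L = 1, 2, 3, 4, 5.
That is 5 values.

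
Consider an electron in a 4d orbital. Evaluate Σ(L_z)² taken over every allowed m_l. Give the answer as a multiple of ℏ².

Σ(L_z)² = 10 ℏ²

4d means n = 4, l = 2.
The allowed m_l values are -2, -1, 0, 1, 2.
Summing m² from −2 to 2: Σ m_l² = 10.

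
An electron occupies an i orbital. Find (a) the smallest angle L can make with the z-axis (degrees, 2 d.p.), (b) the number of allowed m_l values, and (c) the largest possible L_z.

θ_min ≈ 22.21°; 13 values; L_z,max = 6ℏ

For an i orbital, l = 6.
cos θ_min = 6/√42, so θ_min ≈ 22.21°.
There are 2l+1 = 13 values of m_l.
L_z,max = lℏ = 6ℏ.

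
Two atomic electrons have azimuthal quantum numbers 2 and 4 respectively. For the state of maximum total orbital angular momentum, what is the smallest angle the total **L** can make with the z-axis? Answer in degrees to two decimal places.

Angular momentum addition gives L = |l₁ − l₂|, …, l₁ + l₂.
So L can be 2, 3, 4, 5, 6.
The maximum is L = 6, with |L_tot| = ℏ√(6·7) = √42 ℏ.
The minimum angle with z is arccos(6/√42) ≈ 22.21°.

θ_min ≈ 22.21°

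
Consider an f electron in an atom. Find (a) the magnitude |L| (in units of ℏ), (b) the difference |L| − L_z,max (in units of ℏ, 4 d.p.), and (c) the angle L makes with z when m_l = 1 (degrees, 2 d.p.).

F corresponds to l = 3.
|L| = ℏ√(3·4) = 2√3 ℏ ≈ 3.464ℏ.
|L| − L_z,max = (2√3 − 3)ℏ ≈ 0.4641ℏ.
For m_l = 1: cos θ = 1/√12, θ ≈ 73.22°.

|L| = 2√3 ℏ ≈ 3.464ℏ; |L|−L_z,max ≈ 0.4641ℏ; θ(m_l=1) ≈ 73.22°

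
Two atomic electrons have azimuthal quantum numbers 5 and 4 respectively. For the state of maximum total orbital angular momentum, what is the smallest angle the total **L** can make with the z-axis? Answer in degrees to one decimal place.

θ_min ≈ 18.4°

By the triangle rule, |l₁ − l₂| ≤ L ≤ l₁ + l₂.
L ∈ {1, 2, 3, 4, 5, 6, 7, 8, 9}.
The maximum is L = 9, with |L_tot| = ℏ√(9·10) = 3√10 ℏ.
The minimum angle with z is arccos(9/√90) ≈ 18.4°.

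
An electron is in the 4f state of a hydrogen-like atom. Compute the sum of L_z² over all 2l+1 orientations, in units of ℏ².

For 4f, l = 3.
m_l ∈ {-3, -2, -1, 0, 1, 2, 3}.
Summing m² from −3 to 3: Σ m_l² = 28.

Σ(L_z)² = 28 ℏ²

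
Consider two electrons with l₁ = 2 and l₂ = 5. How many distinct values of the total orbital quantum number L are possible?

5

L runs from |2 − 5| = 3 to 2 + 5 = 7.
L ∈ {3, 4, 5, 6, 7}.
That is 5 values.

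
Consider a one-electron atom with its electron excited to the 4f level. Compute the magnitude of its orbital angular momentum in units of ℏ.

|L| = 2√3 ℏ ≈ 3.464ℏ

The 4f level has l = 3.
|L| = ℏ√(l(l+1)) = ℏ√(3·4) = 2√3 ℏ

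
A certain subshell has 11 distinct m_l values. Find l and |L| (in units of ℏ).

l = 5, |L| = √30 ℏ ≈ 5.477ℏ

2l + 1 = 11 ⇒ l = 5.
Then |L| = √(l(l+1)) ℏ = √30 ℏ.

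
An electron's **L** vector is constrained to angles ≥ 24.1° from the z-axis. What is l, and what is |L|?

l = 5, |L| = √30 ℏ ≈ 5.477ℏ

At minimum angle, m_l = l, so cos θ = l/√(l(l+1)); cos²θ = l/(l+1) = 0.8333.
l = cos²θ/sin²θ ≈ 5.
Then |L| = ℏ√(5·6) = √30 ℏ.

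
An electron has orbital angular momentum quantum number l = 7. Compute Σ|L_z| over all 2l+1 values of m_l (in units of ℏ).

m_l runs from −7 to 7, i.e. {-7, -6, -5, -4, -3, -2, -1, 0, 1, 2, 3, 4, 5, 6, 7}.
Σ|m_l| = 2(1+2+…+7) = 56.

Σ|L_z| = 56 ℏ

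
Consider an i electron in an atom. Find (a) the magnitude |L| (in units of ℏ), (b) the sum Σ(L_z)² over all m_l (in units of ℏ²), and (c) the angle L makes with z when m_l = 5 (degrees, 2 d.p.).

For an i orbital, l = 6.
|L| = ℏ√(6·7) = √42 ℏ ≈ 6.481ℏ.
Σ m_l² = 182, so Σ(L_z)² = 182 ℏ².
For m_l = 5: cos θ = 5/√42, θ ≈ 39.51°.

|L| = √42 ℏ ≈ 6.481ℏ; Σ(L_z)² = 182 ℏ²; θ(m_l=5) ≈ 39.51°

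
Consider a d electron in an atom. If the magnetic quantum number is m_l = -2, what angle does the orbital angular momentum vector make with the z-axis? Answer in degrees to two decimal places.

θ ≈ 144.74°

A d state has l = 2.
|L|² = l(l+1)ℏ² = 6ℏ², so |L| = √6 ℏ.
L_z = m_l ℏ = −2ℏ.
cos θ = L_z/|L| = -2/√6, so θ ≈ 144.74°.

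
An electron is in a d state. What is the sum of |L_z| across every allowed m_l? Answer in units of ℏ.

Σ|L_z| = 6 ℏ

The letter d corresponds to l = 2.
m_l runs from −2 to 2, i.e. {-2, -1, 0, 1, 2}.
Σ|m_l| = 2(1+2+…+2) = 6.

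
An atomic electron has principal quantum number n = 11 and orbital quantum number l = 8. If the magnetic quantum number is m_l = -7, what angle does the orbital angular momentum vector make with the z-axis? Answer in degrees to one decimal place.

|L| = √(l(l+1)) ℏ = 6√2 ℏ.
L_z = m_l ℏ = −7ℏ.
cos θ = L_z/|L| = -7/√72, so θ ≈ 145.6°.

θ ≈ 145.6°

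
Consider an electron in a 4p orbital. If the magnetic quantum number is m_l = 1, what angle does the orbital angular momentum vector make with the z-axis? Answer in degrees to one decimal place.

4p means n = 4, l = 1.
|L| = √(l(l+1)) ℏ = √2 ℏ.
L_z = m_l ℏ = 1ℏ.
cos θ = L_z/|L| = 1/√2, so θ ≈ 45.0°.

θ ≈ 45.0°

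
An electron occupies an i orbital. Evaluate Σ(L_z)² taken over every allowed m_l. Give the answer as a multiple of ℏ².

Σ(L_z)² = 182 ℏ²

For an i orbital, l = 6.
The allowed m_l values are -6, -5, -4, -3, -2, -1, 0, 1, 2, 3, 4, 5, 6.
Summing m² from −6 to 6: Σ m_l² = 182.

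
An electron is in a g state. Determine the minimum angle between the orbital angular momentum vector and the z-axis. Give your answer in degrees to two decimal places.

A g state has l = 4.
|L| = √(l(l+1)) ℏ = 2√5 ℏ.
The smallest angle corresponds to the largest L_z, i.e. m_l = l = 4, giving L_z = 4ℏ.
cos θ_min = 4/√20, so θ_min ≈ 26.57°.

θ_min ≈ 26.57°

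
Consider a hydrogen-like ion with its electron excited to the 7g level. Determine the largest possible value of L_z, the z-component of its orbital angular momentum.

L_z,max = 4ℏ

The 7g level has l = 4.
L_z = m_l ℏ with m_l ∈ {−4, …, 4}; the maximum is m_l = 4.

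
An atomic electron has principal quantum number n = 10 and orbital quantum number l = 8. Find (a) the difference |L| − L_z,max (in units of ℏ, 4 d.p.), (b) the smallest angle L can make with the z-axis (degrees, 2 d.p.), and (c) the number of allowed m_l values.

|L| − L_z,max = (6√2 − 8)ℏ ≈ 0.4853ℏ.
cos θ_min = 8/√72, so θ_min ≈ 19.47°.
There are 2l+1 = 17 values of m_l.

|L|−L_z,max ≈ 0.4853ℏ; θ_min ≈ 19.47°; 17 values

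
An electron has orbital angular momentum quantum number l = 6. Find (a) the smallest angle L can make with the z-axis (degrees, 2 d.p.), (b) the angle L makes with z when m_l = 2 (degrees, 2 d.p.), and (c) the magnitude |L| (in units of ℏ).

cos θ_min = 6/√42, so θ_min ≈ 22.21°.
For m_l = 2: cos θ = 2/√42, θ ≈ 72.02°.
|L| = ℏ√(6·7) = √42 ℏ ≈ 6.481ℏ.

θ_min ≈ 22.21°; θ(m_l=2) ≈ 72.02°; |L| = √42 ℏ ≈ 6.481ℏ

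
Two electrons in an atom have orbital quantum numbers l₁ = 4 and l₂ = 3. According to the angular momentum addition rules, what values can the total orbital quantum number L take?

L = 1, 2, 3, 4, 5, 6, 7

The total orbital quantum number L ranges from |l₁ − l₂| to l₁ + l₂ in integer steps.
Allowed values: L = 1, 2, 3, 4, 5, 6, 7.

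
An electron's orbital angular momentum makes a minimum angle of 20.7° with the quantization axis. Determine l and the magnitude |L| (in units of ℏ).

cos θ_min = l/√(l(l+1)) = √(l/(l+1)), so l/(l+1) = cos²(20.7°) = 0.8751.
l = cos²θ/sin²θ ≈ 7.
Then |L| = ℏ√(7·8) = 2√14 ℏ.

l = 7, |L| = 2√14 ℏ ≈ 7.483ℏ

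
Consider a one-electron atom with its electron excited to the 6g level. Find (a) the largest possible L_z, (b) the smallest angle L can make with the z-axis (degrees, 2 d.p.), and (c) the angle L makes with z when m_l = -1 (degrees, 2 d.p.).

L_z,max = 4ℏ; θ_min ≈ 26.57°; θ(m_l=-1) ≈ 102.92°

The 6g level has l = 4.
L_z,max = lℏ = 4ℏ.
cos θ_min = 4/√20, so θ_min ≈ 26.57°.
For m_l = -1: cos θ = -1/√20, θ ≈ 102.92°.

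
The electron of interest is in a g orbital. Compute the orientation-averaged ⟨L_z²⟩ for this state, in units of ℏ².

A g state has l = 4.
The allowed m_l values are -4, -3, -2, -1, 0, 1, 2, 3, 4.
Average of L_z² over 9 states: 60/9 ℏ² = 6.667 ℏ².

⟨L_z²⟩ = 6.667 ℏ²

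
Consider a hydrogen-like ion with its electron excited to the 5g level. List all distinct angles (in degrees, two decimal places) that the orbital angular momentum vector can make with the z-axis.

The 5g level has l = 4.
|L| = √(l(l+1)) ℏ = 2√5 ℏ.
cos θ = m_l/√20 for each m_l ∈ {-4, -3, -2, -1, 0, 1, 2, 3, 4}.

θ ∈ {26.57°, 47.87°, 63.43°, 77.08°, 90.00°, 102.92°, 116.57°, 132.13°, 153.43°}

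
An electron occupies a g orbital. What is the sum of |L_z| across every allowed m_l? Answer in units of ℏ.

Σ|L_z| = 20 ℏ

A g state has l = 4.
m_l ∈ {-4, -3, -2, -1, 0, 1, 2, 3, 4}.
Σ|m_l| = 2·4(4+1)/2 = 20.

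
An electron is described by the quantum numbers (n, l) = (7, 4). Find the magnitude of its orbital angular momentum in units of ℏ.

|L| = 2√5 ℏ ≈ 4.472ℏ

|L| = ℏ√(l(l+1)) = ℏ√(4·5) = 2√5 ℏ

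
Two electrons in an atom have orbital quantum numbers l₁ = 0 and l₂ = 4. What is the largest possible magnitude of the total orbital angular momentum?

By the triangle rule, |l₁ − l₂| ≤ L ≤ l₁ + l₂.
L ∈ {4}.
The largest magnitude corresponds to L = 4: |L_tot| = ℏ√(4·5) = 2√5 ℏ.

|L_tot|_max = 2√5 ℏ ≈ 4.472ℏ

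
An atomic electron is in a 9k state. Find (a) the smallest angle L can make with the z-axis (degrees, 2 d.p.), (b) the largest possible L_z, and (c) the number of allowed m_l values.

For 9k, l = 7.
cos θ_min = 7/√56, so θ_min ≈ 20.70°.
L_z,max = lℏ = 7ℏ.
There are 2l+1 = 15 values of m_l.

θ_min ≈ 20.70°; L_z,max = 7ℏ; 15 values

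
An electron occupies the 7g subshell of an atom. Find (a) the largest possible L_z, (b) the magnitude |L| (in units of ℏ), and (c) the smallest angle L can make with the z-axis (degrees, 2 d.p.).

L_z,max = 4ℏ; |L| = 2√5 ℏ ≈ 4.472ℏ; θ_min ≈ 26.57°

For 7g, l = 4.
L_z,max = lℏ = 4ℏ.
|L| = ℏ√(4·5) = 2√5 ℏ ≈ 4.472ℏ.
cos θ_min = 4/√20, so θ_min ≈ 26.57°.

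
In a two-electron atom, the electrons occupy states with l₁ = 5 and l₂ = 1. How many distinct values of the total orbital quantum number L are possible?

L runs from |5 − 1| = 4 to 5 + 1 = 6.
Allowed values: L = 4, 5, 6.
That is 3 values.

3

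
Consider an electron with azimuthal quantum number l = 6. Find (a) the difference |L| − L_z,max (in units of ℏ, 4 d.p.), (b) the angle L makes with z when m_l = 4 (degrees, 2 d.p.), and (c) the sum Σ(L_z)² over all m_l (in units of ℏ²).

|L|−L_z,max ≈ 0.4807ℏ; θ(m_l=4) ≈ 51.89°; Σ(L_z)² = 182 ℏ²

|L| − L_z,max = (√42 − 6)ℏ ≈ 0.4807ℏ.
For m_l = 4: cos θ = 4/√42, θ ≈ 51.89°.
Σ m_l² = 182, so Σ(L_z)² = 182 ℏ².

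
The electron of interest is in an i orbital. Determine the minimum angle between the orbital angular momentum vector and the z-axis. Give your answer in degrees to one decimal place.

For an i orbital, l = 6.
|L|² = l(l+1)ℏ² = 42ℏ², so |L| = √42 ℏ.
The smallest angle corresponds to the largest L_z, i.e. m_l = l = 6, giving L_z = 6ℏ.
cos θ_min = 6/√42, so θ_min ≈ 22.2°.

θ_min ≈ 22.2°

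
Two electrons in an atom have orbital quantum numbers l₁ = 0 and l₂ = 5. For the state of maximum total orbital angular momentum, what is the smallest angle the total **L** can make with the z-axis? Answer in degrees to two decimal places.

θ_min ≈ 24.09°

L runs from |0 − 5| = 5 to 0 + 5 = 5.
L ∈ {5}.
The maximum is L = 5, with |L_tot| = ℏ√(5·6) = √30 ℏ.
The minimum angle with z is arccos(5/√30) ≈ 24.09°.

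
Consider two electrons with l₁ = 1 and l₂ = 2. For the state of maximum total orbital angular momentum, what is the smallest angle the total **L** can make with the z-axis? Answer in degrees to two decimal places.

The total orbital quantum number L ranges from |l₁ − l₂| to l₁ + l₂ in integer steps.
Allowed values: L = 1, 2, 3.
The maximum is L = 3, with |L_tot| = ℏ√(3·4) = 2√3 ℏ.
The minimum angle with z is arccos(3/√12) ≈ 30.00°.

θ_min ≈ 30.00°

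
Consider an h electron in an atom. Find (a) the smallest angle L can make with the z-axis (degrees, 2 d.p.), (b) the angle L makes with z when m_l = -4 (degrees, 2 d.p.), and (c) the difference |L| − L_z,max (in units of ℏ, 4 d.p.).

The letter h corresponds to l = 5.
cos θ_min = 5/√30, so θ_min ≈ 24.09°.
For m_l = -4: cos θ = -4/√30, θ ≈ 136.91°.
|L| − L_z,max = (√30 − 5)ℏ ≈ 0.4772ℏ.

θ_min ≈ 24.09°; θ(m_l=-4) ≈ 136.91°; |L|−L_z,max ≈ 0.4772ℏ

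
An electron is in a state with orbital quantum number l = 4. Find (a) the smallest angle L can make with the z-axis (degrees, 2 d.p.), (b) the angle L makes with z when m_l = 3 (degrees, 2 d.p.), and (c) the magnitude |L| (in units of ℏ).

cos θ_min = 4/√20, so θ_min ≈ 26.57°.
For m_l = 3: cos θ = 3/√20, θ ≈ 47.87°.
|L| = ℏ√(4·5) = 2√5 ℏ ≈ 4.472ℏ.

θ_min ≈ 26.57°; θ(m_l=3) ≈ 47.87°; |L| = 2√5 ℏ ≈ 4.472ℏ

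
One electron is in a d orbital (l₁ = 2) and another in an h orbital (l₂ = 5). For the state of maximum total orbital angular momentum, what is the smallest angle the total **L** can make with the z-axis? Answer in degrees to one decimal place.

θ_min ≈ 20.7°

Angular momentum addition gives L = |l₁ − l₂|, …, l₁ + l₂.
L ∈ {3, 4, 5, 6, 7}.
The maximum is L = 7, with |L_tot| = ℏ√(7·8) = 2√14 ℏ.
The minimum angle with z is arccos(7/√56) ≈ 20.7°.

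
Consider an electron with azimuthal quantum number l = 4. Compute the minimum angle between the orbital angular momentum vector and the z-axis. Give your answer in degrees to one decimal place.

θ_min ≈ 26.6°

|L| = ℏ√(l(l+1)) = 2√5 ℏ.
The smallest angle corresponds to the largest L_z, i.e. m_l = l = 4, giving L_z = 4ℏ.
cos θ_min = 4/√20, so θ_min ≈ 26.6°.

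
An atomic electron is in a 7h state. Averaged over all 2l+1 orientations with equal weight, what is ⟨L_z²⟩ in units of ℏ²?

⟨L_z²⟩ = 10 ℏ²

The 7h subshell has l = 5.
The allowed m_l values are -5, -4, -3, -2, -1, 0, 1, 2, 3, 4, 5.
⟨L_z²⟩ = ℏ²·(Σ m_l²)/(2l+1) = ℏ²·110/11 = 10ℏ².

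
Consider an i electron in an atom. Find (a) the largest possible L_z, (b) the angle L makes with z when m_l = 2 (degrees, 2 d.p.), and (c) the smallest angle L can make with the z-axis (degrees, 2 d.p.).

L_z,max = 6ℏ; θ(m_l=2) ≈ 72.02°; θ_min ≈ 22.21°

An i state has l = 6.
L_z,max = lℏ = 6ℏ.
For m_l = 2: cos θ = 2/√42, θ ≈ 72.02°.
cos θ_min = 6/√42, so θ_min ≈ 22.21°.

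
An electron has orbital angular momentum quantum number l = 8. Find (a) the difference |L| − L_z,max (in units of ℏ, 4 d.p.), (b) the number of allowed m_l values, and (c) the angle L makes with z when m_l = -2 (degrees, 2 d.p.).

|L| − L_z,max = (6√2 − 8)ℏ ≈ 0.4853ℏ.
There are 2l+1 = 17 values of m_l.
For m_l = -2: cos θ = -2/√72, θ ≈ 103.63°.

|L|−L_z,max ≈ 0.4853ℏ; 17 values; θ(m_l=-2) ≈ 103.63°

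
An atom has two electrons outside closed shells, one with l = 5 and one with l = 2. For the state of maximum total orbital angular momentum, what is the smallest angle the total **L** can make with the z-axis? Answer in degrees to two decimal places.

θ_min ≈ 20.70°

By the triangle rule, |l₁ − l₂| ≤ L ≤ l₁ + l₂.
L ∈ {3, 4, 5, 6, 7}.
The maximum is L = 7, with |L_tot| = ℏ√(7·8) = 2√14 ℏ.
The minimum angle with z is arccos(7/√56) ≈ 20.70°.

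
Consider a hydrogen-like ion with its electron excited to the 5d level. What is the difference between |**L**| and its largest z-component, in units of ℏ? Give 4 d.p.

|L| − L_z,max ≈ 0.4495ℏ

The 5d level has l = 2.
|L| = √6 ℏ ≈ 2.4495ℏ, while L_z,max = lℏ = 2ℏ.
The difference is (√6 − 2)ℏ ≈ 0.4495ℏ.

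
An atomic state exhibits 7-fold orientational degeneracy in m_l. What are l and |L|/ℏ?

7 = 2l + 1, so l = (7−1)/2 = 3.
Then |L| = √(l(l+1)) ℏ = 2√3 ℏ.

l = 3, |L| = 2√3 ℏ ≈ 3.464ℏ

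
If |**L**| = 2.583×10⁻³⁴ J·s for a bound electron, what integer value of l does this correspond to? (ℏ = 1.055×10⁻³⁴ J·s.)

|L|/ℏ = (2.583×10⁻³⁴)/(1.055×10⁻³⁴) ≈ 2.448.
(|L|/ℏ)² = l(l+1) ≈ 5.99 ⇒ l = 2.

l = 2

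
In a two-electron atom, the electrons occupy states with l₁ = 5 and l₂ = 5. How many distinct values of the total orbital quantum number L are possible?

11

By the triangle rule, |l₁ − l₂| ≤ L ≤ l₁ + l₂.
So L can be 0, 1, 2, 3, 4, 5, 6, 7, 8, 9, 10.
That is 11 values.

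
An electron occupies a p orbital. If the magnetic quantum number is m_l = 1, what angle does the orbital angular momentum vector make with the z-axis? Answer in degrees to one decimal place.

For a p orbital, l = 1.
|L|² = l(l+1)ℏ² = 2ℏ², so |L| = √2 ℏ.
L_z = m_l ℏ = 1ℏ.
cos θ = L_z/|L| = 1/√2, so θ ≈ 45.0°.

θ ≈ 45.0°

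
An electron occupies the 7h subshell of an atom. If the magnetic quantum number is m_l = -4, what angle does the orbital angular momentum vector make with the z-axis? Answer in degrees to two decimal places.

For 7h, l = 5.
|L|² = l(l+1)ℏ² = 30ℏ², so |L| = √30 ℏ.
L_z = m_l ℏ = −4ℏ.
cos θ = L_z/|L| = -4/√30, so θ ≈ 136.91°.

θ ≈ 136.91°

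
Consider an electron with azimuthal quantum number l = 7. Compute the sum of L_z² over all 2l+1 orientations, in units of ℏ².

Σ(L_z)² = 280 ℏ²

m_l runs from −7 to 7, i.e. {-7, -6, -5, -4, -3, -2, -1, 0, 1, 2, 3, 4, 5, 6, 7}.
Summing m² from −7 to 7: Σ m_l² = 280.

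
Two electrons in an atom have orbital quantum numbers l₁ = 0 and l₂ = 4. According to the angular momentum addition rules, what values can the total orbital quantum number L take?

Angular momentum addition gives L = |l₁ − l₂|, …, l₁ + l₂.
L ∈ {4}.

L = 4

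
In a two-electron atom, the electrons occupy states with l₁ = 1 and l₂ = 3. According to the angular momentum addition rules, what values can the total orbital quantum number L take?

L = 2, 3, 4

The total orbital quantum number L ranges from |l₁ − l₂| to l₁ + l₂ in integer steps.
So L can be 2, 3, 4.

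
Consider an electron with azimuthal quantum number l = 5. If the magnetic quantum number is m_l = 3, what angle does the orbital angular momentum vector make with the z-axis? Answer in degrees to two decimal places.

θ ≈ 56.79°

|L|² = l(l+1)ℏ² = 30ℏ², so |L| = √30 ℏ.
L_z = m_l ℏ = 3ℏ.
cos θ = L_z/|L| = 3/√30, so θ ≈ 56.79°.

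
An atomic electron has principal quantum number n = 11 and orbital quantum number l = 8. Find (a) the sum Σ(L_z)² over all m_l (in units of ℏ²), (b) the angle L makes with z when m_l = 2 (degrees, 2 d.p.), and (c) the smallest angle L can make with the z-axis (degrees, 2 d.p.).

Σ m_l² = 408, so Σ(L_z)² = 408 ℏ².
For m_l = 2: cos θ = 2/√72, θ ≈ 76.37°.
cos θ_min = 8/√72, so θ_min ≈ 19.47°.

Σ(L_z)² = 408 ℏ²; θ(m_l=2) ≈ 76.37°; θ_min ≈ 19.47°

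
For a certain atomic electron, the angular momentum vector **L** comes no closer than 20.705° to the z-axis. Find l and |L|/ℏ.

l = 7, |L| = 2√14 ℏ ≈ 7.483ℏ

cos²θ_min = l/(l+1) = 0.8750.
Solving: l = 7.
Then |L| = ℏ√(7·8) = 2√14 ℏ.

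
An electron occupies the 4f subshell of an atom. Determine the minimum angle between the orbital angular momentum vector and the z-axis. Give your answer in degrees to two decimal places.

θ_min ≈ 30.00°

The 4f subshell has l = 3.
|L| = ℏ√(l(l+1)) = 2√3 ℏ.
The smallest angle corresponds to the largest L_z, i.e. m_l = l = 3, giving L_z = 3ℏ.
cos θ_min = 3/√12, so θ_min ≈ 30.00°.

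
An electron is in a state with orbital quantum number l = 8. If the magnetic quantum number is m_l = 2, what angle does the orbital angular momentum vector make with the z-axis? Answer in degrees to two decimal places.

|L|² = l(l+1)ℏ² = 72ℏ², so |L| = 6√2 ℏ.
L_z = m_l ℏ = 2ℏ.
cos θ = L_z/|L| = 2/√72, so θ ≈ 76.37°.

θ ≈ 76.37°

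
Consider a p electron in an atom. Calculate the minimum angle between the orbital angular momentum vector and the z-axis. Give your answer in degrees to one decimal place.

θ_min ≈ 45.0°

P corresponds to l = 1.
|L|² = l(l+1)ℏ² = 2ℏ², so |L| = √2 ℏ.
The smallest angle corresponds to the largest L_z, i.e. m_l = l = 1, giving L_z = 1ℏ.
cos θ_min = 1/√2, so θ_min ≈ 45.0°.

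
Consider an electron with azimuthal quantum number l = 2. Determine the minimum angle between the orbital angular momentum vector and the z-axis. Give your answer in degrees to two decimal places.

|L|² = l(l+1)ℏ² = 6ℏ², so |L| = √6 ℏ.
The smallest angle corresponds to the largest L_z, i.e. m_l = l = 2, giving L_z = 2ℏ.
cos θ_min = 2/√6, so θ_min ≈ 35.26°.

θ_min ≈ 35.26°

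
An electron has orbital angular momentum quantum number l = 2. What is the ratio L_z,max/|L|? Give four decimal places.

|L| = √6 ℏ ≈ 2.4495ℏ, while L_z,max = lℏ = 2ℏ.
L_z,max/|L| = 2/√6 = 0.8165.

L_z,max/|L| = 0.8165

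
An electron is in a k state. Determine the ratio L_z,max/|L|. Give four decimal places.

L_z,max/|L| = 0.9354

For a k orbital, l = 7.
|L| = 2√14 ℏ ≈ 7.4833ℏ, while L_z,max = lℏ = 7ℏ.
L_z,max/|L| = 7/√56 = 0.9354.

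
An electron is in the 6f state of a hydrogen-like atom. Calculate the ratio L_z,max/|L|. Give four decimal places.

L_z,max/|L| = 0.8660

The 6f subshell has l = 3.
|L| = 2√3 ℏ ≈ 3.4641ℏ, while L_z,max = lℏ = 3ℏ.
L_z,max/|L| = 3/√12 = 0.8660.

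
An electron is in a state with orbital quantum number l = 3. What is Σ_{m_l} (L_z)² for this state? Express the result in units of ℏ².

The allowed m_l values are -3, -2, -1, 0, 1, 2, 3.
Summing m² from −3 to 3: Σ m_l² = 28.

Σ(L_z)² = 28 ℏ²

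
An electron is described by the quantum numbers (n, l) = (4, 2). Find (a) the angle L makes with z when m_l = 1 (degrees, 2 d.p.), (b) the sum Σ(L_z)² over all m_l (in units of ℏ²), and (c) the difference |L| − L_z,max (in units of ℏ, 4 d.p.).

θ(m_l=1) ≈ 65.91°; Σ(L_z)² = 10 ℏ²; |L|−L_z,max ≈ 0.4495ℏ

For m_l = 1: cos θ = 1/√6, θ ≈ 65.91°.
Σ m_l² = 10, so Σ(L_z)² = 10 ℏ².
|L| − L_z,max = (√6 − 2)ℏ ≈ 0.4495ℏ.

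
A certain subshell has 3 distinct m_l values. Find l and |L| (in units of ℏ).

2l + 1 = 3 ⇒ l = 1.
Then |L| = √(l(l+1)) ℏ = √2 ℏ.

l = 1, |L| = √2 ℏ ≈ 1.414ℏ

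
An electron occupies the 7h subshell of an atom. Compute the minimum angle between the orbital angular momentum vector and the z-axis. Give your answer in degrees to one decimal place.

θ_min ≈ 24.1°

For 7h, l = 5.
|L| = √(l(l+1)) ℏ = √30 ℏ.
The smallest angle corresponds to the largest L_z, i.e. m_l = l = 5, giving L_z = 5ℏ.
cos θ_min = 5/√30, so θ_min ≈ 24.1°.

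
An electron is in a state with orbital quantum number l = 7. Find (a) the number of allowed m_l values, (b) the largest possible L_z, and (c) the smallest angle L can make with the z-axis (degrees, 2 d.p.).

There are 2l+1 = 15 values of m_l.
L_z,max = lℏ = 7ℏ.
cos θ_min = 7/√56, so θ_min ≈ 20.70°.

15 values; L_z,max = 7ℏ; θ_min ≈ 20.70°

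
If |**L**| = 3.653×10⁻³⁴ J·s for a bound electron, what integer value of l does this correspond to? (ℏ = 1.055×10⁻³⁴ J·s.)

l = 3

Dividing by ℏ: |L|/ℏ ≈ 3.463.
Set l(l+1) = 11.99; the integer solution is l = 3.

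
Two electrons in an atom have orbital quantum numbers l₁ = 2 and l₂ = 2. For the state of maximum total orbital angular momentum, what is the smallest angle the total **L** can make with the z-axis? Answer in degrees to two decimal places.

Angular momentum addition gives L = |l₁ − l₂|, …, l₁ + l₂.
Allowed values: L = 0, 1, 2, 3, 4.
The maximum is L = 4, with |L_tot| = ℏ√(4·5) = 2√5 ℏ.
The minimum angle with z is arccos(4/√20) ≈ 26.57°.

θ_min ≈ 26.57°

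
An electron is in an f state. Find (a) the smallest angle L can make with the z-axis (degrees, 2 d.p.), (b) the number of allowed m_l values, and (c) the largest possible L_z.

θ_min ≈ 30.00°; 7 values; L_z,max = 3ℏ

An f state has l = 3.
cos θ_min = 3/√12, so θ_min ≈ 30.00°.
There are 2l+1 = 7 values of m_l.
L_z,max = lℏ = 3ℏ.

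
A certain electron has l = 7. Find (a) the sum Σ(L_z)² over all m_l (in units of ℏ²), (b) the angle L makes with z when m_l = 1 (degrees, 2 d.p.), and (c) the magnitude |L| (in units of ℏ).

Σ(L_z)² = 280 ℏ²; θ(m_l=1) ≈ 82.32°; |L| = 2√14 ℏ ≈ 7.483ℏ

Σ m_l² = 280, so Σ(L_z)² = 280 ℏ².
For m_l = 1: cos θ = 1/√56, θ ≈ 82.32°.
|L| = ℏ√(7·8) = 2√14 ℏ ≈ 7.483ℏ.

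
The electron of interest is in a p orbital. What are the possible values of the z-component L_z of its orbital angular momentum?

L_z ∈ {−ℏ, 0, ℏ}

The letter p corresponds to l = 1.
L_z = m_l ℏ with m_l ranging from −l to +l in integer steps.
For l = 1: m_l ∈ {-1, 0, 1}.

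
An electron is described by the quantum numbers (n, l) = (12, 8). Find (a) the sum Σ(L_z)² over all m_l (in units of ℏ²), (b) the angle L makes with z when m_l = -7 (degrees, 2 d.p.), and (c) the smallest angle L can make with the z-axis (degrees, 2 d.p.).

Σ(L_z)² = 408 ℏ²; θ(m_l=-7) ≈ 145.58°; θ_min ≈ 19.47°

Σ m_l² = 408, so Σ(L_z)² = 408 ℏ².
For m_l = -7: cos θ = -7/√72, θ ≈ 145.58°.
cos θ_min = 8/√72, so θ_min ≈ 19.47°.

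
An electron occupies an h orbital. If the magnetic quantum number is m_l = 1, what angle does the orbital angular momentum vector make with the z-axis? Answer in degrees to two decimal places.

The letter h corresponds to l = 5.
|L|² = l(l+1)ℏ² = 30ℏ², so |L| = √30 ℏ.
L_z = m_l ℏ = 1ℏ.
cos θ = L_z/|L| = 1/√30, so θ ≈ 79.48°.

θ ≈ 79.48°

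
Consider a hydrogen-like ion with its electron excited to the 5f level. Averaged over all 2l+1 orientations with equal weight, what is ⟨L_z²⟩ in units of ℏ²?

⟨L_z²⟩ = 4 ℏ²

The 5f level has l = 3.
m_l ∈ {-3, -2, -1, 0, 1, 2, 3}.
⟨L_z²⟩ = ℏ²·l(l+1)/3 = 4ℏ².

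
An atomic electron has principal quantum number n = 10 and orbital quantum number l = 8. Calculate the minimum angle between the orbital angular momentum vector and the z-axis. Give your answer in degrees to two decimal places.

θ_min ≈ 19.47°

|L|² = l(l+1)ℏ² = 72ℏ², so |L| = 6√2 ℏ.
The smallest angle corresponds to the largest L_z, i.e. m_l = l = 8, giving L_z = 8ℏ.
cos θ_min = 8/√72, so θ_min ≈ 19.47°.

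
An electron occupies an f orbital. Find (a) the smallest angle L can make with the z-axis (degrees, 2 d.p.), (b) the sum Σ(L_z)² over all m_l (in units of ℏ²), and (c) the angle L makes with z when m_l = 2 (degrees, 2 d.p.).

θ_min ≈ 30.00°; Σ(L_z)² = 28 ℏ²; θ(m_l=2) ≈ 54.74°

For an f orbital, l = 3.
cos θ_min = 3/√12, so θ_min ≈ 30.00°.
Σ m_l² = 28, so Σ(L_z)² = 28 ℏ².
For m_l = 2: cos θ = 2/√12, θ ≈ 54.74°.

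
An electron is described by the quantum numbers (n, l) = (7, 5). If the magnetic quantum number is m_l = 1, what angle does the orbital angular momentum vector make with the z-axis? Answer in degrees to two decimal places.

θ ≈ 79.48°

|L| = √(l(l+1)) ℏ = √30 ℏ.
L_z = m_l ℏ = 1ℏ.
cos θ = L_z/|L| = 1/√30, so θ ≈ 79.48°.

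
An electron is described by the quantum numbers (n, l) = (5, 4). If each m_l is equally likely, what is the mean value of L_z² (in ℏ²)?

⟨L_z²⟩ = 6.667 ℏ²

m_l runs from −4 to 4, i.e. {-4, -3, -2, -1, 0, 1, 2, 3, 4}.
⟨L_z²⟩ = ℏ²·(Σ m_l²)/(2l+1) = ℏ²·60/9 = 6.667ℏ².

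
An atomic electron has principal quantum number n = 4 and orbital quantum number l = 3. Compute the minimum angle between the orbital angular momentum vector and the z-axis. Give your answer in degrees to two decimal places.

θ_min ≈ 30.00°

|L| = ℏ√(l(l+1)) = 2√3 ℏ.
The smallest angle corresponds to the largest L_z, i.e. m_l = l = 3, giving L_z = 3ℏ.
cos θ_min = 3/√12, so θ_min ≈ 30.00°.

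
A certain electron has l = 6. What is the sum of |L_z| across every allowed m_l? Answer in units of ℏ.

m_l ∈ {-6, -5, -4, -3, -2, -1, 0, 1, 2, 3, 4, 5, 6}.
Σ|m_l| = l(l+1) = 42.

Σ|L_z| = 42 ℏ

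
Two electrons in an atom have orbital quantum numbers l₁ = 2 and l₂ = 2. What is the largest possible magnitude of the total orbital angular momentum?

|L_tot|_max = 2√5 ℏ ≈ 4.472ℏ

By the triangle rule, |l₁ − l₂| ≤ L ≤ l₁ + l₂.
So L can be 0, 1, 2, 3, 4.
The largest magnitude corresponds to L = 4: |L_tot| = ℏ√(4·5) = 2√5 ℏ.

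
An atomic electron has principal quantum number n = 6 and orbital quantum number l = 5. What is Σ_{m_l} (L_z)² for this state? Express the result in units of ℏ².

Σ(L_z)² = 110 ℏ²

m_l ∈ {-5, -4, -3, -2, -1, 0, 1, 2, 3, 4, 5}.
Σ m_l² = 2·(1 + 4 + 9 + 16 + 25) = 110.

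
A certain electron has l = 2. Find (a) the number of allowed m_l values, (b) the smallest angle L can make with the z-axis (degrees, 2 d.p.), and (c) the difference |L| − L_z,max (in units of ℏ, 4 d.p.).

There are 2l+1 = 5 values of m_l.
cos θ_min = 2/√6, so θ_min ≈ 35.26°.
|L| − L_z,max = (√6 − 2)ℏ ≈ 0.4495ℏ.

5 values; θ_min ≈ 35.26°; |L|−L_z,max ≈ 0.4495ℏ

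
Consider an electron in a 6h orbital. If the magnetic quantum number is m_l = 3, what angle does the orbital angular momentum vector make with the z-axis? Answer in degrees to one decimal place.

The 6h subshell has l = 5.
|L| = ℏ√(l(l+1)) = √30 ℏ.
L_z = m_l ℏ = 3ℏ.
cos θ = L_z/|L| = 3/√30, so θ ≈ 56.8°.

θ ≈ 56.8°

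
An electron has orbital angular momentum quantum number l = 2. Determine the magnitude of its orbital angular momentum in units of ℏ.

|L| = √6 ℏ ≈ 2.449ℏ

|L| = ℏ√(l(l+1)) = ℏ√(2·3) = √6 ℏ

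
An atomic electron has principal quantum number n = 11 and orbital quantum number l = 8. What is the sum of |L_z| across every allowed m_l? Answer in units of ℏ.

Σ|L_z| = 72 ℏ

The allowed m_l values are -8, -7, -6, -5, -4, -3, -2, -1, 0, 1, 2, 3, 4, 5, 6, 7, 8.
Σ|m_l| = 2·8(8+1)/2 = 72.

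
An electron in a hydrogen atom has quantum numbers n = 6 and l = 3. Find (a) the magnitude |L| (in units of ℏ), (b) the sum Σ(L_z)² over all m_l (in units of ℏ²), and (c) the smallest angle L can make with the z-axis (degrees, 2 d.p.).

|L| = ℏ√(3·4) = 2√3 ℏ ≈ 3.464ℏ.
Σ m_l² = 28, so Σ(L_z)² = 28 ℏ².
cos θ_min = 3/√12, so θ_min ≈ 30.00°.

|L| = 2√3 ℏ ≈ 3.464ℏ; Σ(L_z)² = 28 ℏ²; θ_min ≈ 30.00°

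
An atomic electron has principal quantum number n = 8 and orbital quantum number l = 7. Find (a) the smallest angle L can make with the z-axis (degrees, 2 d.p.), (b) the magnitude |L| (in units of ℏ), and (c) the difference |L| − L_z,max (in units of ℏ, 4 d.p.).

cos θ_min = 7/√56, so θ_min ≈ 20.70°.
|L| = ℏ√(7·8) = 2√14 ℏ ≈ 7.483ℏ.
|L| − L_z,max = (2√14 − 7)ℏ ≈ 0.4833ℏ.

θ_min ≈ 20.70°; |L| = 2√14 ℏ ≈ 7.483ℏ; |L|−L_z,max ≈ 0.4833ℏ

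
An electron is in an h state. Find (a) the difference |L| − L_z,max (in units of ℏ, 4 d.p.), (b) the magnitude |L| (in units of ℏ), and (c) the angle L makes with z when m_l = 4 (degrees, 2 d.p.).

|L|−L_z,max ≈ 0.4772ℏ; |L| = √30 ℏ ≈ 5.477ℏ; θ(m_l=4) ≈ 43.09°

An h state has l = 5.
|L| − L_z,max = (√30 − 5)ℏ ≈ 0.4772ℏ.
|L| = ℏ√(5·6) = √30 ℏ ≈ 5.477ℏ.
For m_l = 4: cos θ = 4/√30, θ ≈ 43.09°.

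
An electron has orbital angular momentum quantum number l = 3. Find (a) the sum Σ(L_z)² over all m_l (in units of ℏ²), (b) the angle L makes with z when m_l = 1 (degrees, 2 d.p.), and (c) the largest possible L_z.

Σ m_l² = 28, so Σ(L_z)² = 28 ℏ².
For m_l = 1: cos θ = 1/√12, θ ≈ 73.22°.
L_z,max = lℏ = 3ℏ.

Σ(L_z)² = 28 ℏ²; θ(m_l=1) ≈ 73.22°; L_z,max = 3ℏ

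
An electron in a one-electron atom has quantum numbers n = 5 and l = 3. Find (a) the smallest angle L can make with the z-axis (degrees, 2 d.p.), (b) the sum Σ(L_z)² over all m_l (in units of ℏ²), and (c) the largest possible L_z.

θ_min ≈ 30.00°; Σ(L_z)² = 28 ℏ²; L_z,max = 3ℏ

cos θ_min = 3/√12, so θ_min ≈ 30.00°.
Σ m_l² = 28, so Σ(L_z)² = 28 ℏ².
L_z,max = lℏ = 3ℏ.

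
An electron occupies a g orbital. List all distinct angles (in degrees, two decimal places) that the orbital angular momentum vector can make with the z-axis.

θ ∈ {26.57°, 47.87°, 63.43°, 77.08°, 90.00°, 102.92°, 116.57°, 132.13°, 153.43°}

For a g orbital, l = 4.
|L|² = l(l+1)ℏ² = 20ℏ², so |L| = 2√5 ℏ.
cos θ = m_l/√20 for each m_l ∈ {-4, -3, -2, -1, 0, 1, 2, 3, 4}.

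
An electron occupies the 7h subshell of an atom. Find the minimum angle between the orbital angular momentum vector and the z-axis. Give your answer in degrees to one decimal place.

7h means n = 7, l = 5.
|L| = √(l(l+1)) ℏ = √30 ℏ.
The smallest angle corresponds to the largest L_z, i.e. m_l = l = 5, giving L_z = 5ℏ.
cos θ_min = 5/√30, so θ_min ≈ 24.1°.

θ_min ≈ 24.1°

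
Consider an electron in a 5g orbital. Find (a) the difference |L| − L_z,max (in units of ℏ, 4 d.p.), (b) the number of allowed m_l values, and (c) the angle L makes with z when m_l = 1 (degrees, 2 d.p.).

|L|−L_z,max ≈ 0.4721ℏ; 9 values; θ(m_l=1) ≈ 77.08°

For 5g, l = 4.
|L| − L_z,max = (2√5 − 4)ℏ ≈ 0.4721ℏ.
There are 2l+1 = 9 values of m_l.
For m_l = 1: cos θ = 1/√20, θ ≈ 77.08°.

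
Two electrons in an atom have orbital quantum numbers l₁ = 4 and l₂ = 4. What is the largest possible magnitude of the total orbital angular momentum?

|L_tot|_max = 6√2 ℏ ≈ 8.485ℏ

The total orbital quantum number L ranges from |l₁ − l₂| to l₁ + l₂ in integer steps.
So L can be 0, 1, 2, 3, 4, 5, 6, 7, 8.
The largest magnitude corresponds to L = 8: |L_tot| = ℏ√(8·9) = 6√2 ℏ.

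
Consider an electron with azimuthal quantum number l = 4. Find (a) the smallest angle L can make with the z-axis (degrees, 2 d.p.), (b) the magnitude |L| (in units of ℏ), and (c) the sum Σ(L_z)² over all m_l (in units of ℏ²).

cos θ_min = 4/√20, so θ_min ≈ 26.57°.
|L| = ℏ√(4·5) = 2√5 ℏ ≈ 4.472ℏ.
Σ m_l² = 60, so Σ(L_z)² = 60 ℏ².

θ_min ≈ 26.57°; |L| = 2√5 ℏ ≈ 4.472ℏ; Σ(L_z)² = 60 ℏ²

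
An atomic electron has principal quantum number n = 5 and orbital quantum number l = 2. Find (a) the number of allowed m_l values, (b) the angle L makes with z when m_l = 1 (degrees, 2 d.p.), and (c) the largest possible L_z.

There are 2l+1 = 5 values of m_l.
For m_l = 1: cos θ = 1/√6, θ ≈ 65.91°.
L_z,max = lℏ = 2ℏ.

5 values; θ(m_l=1) ≈ 65.91°; L_z,max = 2ℏ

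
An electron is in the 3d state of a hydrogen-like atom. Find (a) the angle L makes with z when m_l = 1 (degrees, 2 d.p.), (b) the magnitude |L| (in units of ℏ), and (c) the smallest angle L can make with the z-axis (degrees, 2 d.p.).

3d means n = 3, l = 2.
For m_l = 1: cos θ = 1/√6, θ ≈ 65.91°.
|L| = ℏ√(2·3) = √6 ℏ ≈ 2.449ℏ.
cos θ_min = 2/√6, so θ_min ≈ 35.26°.

θ(m_l=1) ≈ 65.91°; |L| = √6 ℏ ≈ 2.449ℏ; θ_min ≈ 35.26°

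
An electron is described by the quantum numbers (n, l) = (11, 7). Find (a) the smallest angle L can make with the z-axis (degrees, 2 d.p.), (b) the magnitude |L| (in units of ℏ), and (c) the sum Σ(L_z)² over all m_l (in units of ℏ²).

cos θ_min = 7/√56, so θ_min ≈ 20.70°.
|L| = ℏ√(7·8) = 2√14 ℏ ≈ 7.483ℏ.
Σ m_l² = 280, so Σ(L_z)² = 280 ℏ².

θ_min ≈ 20.70°; |L| = 2√14 ℏ ≈ 7.483ℏ; Σ(L_z)² = 280 ℏ²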